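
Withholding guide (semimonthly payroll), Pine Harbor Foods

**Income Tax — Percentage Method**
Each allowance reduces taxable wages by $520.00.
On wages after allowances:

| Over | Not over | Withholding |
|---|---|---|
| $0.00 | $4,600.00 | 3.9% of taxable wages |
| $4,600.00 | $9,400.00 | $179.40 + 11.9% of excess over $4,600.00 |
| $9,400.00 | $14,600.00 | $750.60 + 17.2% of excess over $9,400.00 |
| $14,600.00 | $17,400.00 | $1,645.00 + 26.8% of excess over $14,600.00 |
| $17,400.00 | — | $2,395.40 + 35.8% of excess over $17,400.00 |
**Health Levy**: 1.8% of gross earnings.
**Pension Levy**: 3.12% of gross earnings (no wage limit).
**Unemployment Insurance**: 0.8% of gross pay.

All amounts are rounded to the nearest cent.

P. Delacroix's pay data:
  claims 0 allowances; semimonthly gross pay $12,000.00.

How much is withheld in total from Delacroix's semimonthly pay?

Income Tax: taxable = $12,000.00
  $750.60 + 17.2% × ($12,000.00 − $9,400.00) = $750.60 + 17.2% × $2,600.00 = $1,197.80
Health Levy: 1.8% × $12,000.00 = $216.00
Pension Levy: 3.12% × $12,000.00 = $374.40
Unemployment Insurance: 0.8% × $12,000.00 = $96.00
Total: $1,197.80 + $216.00 + $374.40 + $96.00 = $1,884.20

$1,884.20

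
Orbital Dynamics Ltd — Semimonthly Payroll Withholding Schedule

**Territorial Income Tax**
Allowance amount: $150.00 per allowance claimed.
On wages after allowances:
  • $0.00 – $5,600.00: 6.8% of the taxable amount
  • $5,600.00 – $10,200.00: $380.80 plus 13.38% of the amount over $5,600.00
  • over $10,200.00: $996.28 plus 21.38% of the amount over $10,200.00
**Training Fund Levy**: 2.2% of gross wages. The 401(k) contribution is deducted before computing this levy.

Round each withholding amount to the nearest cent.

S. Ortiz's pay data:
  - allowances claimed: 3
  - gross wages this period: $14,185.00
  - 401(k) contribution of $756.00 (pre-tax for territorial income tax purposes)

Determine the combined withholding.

Territorial Income Tax: taxable = $14,185.00 − $756.00 − 3×$150.00 = $12,979.00
  $996.28 + 21.38% × ($12,979.00 − $10,200.00) = $996.28 + 21.38% × $2,779.00 = $1,590.43
Training Fund Levy: 2.2% × $13,429.00 = $295.44
Total: $1,590.43 + $295.44 = $1,885.87

$1,885.87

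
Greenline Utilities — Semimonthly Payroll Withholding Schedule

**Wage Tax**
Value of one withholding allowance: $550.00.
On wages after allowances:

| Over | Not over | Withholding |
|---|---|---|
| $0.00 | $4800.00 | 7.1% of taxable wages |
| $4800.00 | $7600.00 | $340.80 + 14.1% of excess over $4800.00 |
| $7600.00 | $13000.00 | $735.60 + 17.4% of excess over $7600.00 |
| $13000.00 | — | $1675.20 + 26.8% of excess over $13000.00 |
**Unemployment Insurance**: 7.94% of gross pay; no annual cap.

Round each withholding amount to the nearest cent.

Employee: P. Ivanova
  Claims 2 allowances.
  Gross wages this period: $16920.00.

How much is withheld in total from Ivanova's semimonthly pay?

$3774.41

Wage Tax: taxable = $16920.00 − 2×$550.00 = $15820.00
  $1675.20 + 26.8% × ($15820.00 − $13000.00) = $1675.20 + 26.8% × $2820.00 = $2430.96
Unemployment Insurance: 7.94% × $16920.00 = $1343.45
Total: $2430.96 + $1343.45 = $3774.41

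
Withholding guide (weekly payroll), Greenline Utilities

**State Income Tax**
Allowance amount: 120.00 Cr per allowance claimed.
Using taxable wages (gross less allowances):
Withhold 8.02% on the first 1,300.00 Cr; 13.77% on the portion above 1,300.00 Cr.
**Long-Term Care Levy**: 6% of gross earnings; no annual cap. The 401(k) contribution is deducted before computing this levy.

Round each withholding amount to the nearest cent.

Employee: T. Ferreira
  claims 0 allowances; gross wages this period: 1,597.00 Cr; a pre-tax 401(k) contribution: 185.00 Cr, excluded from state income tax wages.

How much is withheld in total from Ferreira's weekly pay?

State Income Tax: taxable = 1,597.00 Cr − 185.00 Cr = 1,412.00 Cr
  104.26 Cr + 13.77% × (1,412.00 Cr − 1,300.00 Cr) = 104.26 Cr + 13.77% × 112.00 Cr = 119.68 Cr
Long-Term Care Levy: 6% × 1,412.00 Cr = 84.72 Cr
Total: 119.68 Cr + 84.72 Cr = 204.40 Cr

204.40 Cr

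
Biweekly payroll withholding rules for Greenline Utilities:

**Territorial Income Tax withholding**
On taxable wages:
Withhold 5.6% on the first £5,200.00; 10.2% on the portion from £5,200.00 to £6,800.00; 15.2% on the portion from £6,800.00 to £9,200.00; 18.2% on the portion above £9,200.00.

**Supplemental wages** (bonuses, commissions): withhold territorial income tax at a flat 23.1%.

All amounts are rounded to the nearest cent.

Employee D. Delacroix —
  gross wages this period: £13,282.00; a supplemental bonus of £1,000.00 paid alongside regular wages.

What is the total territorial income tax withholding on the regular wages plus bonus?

£1,793.12

Territorial Income Tax: taxable = £13,282.00
  £819.20 + 18.2% × (£13,282.00 − £9,200.00) = £819.20 + 18.2% × £4,082.00 = £1,562.12
Supplemental (23.1% flat on bonus): 23.1% × £1,000.00 = £231.00
Total territorial income tax: £1,562.12 + £231.00 = £1,793.12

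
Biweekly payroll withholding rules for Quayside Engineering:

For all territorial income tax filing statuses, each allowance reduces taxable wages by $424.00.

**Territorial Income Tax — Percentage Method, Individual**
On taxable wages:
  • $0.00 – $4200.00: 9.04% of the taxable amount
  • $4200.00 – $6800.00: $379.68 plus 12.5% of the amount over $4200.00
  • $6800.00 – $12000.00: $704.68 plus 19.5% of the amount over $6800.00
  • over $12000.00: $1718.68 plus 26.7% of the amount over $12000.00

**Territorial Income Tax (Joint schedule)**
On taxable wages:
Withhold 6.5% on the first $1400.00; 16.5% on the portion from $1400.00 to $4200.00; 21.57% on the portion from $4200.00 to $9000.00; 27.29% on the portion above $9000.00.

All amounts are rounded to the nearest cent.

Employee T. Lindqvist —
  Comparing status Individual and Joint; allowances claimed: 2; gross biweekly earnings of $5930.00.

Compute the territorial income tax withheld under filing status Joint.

$743.25

Territorial Income Tax (Joint): taxable = $5930.00 − 2×$424.00 = $5082.00
  $553.00 + 21.57% × ($5082.00 − $4200.00) = $553.00 + 21.57% × $882.00 = $743.25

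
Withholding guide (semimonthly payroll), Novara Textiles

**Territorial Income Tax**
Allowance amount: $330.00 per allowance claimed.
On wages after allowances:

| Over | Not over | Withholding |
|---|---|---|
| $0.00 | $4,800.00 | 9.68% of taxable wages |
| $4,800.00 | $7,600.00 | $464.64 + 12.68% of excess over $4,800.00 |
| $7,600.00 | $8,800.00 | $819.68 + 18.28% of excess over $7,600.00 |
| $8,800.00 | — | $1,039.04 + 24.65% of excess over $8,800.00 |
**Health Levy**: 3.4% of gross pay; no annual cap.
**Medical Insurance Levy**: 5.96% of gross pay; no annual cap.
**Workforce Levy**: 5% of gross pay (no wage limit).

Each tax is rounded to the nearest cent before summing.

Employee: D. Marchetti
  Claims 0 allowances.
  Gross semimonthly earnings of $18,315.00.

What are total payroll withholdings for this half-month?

$6,014.52

Territorial Income Tax: taxable = $18,315.00
  $1,039.04 + 24.65% × ($18,315.00 − $8,800.00) = $1,039.04 + 24.65% × $9,515.00 = $3,384.49
Health Levy: 3.4% × $18,315.00 = $622.71
Medical Insurance Levy: 5.96% × $18,315.00 = $1,091.57
Workforce Levy: 5% × $18,315.00 = $915.75
Total: $3,384.49 + $622.71 + $1,091.57 + $915.75 = $6,014.52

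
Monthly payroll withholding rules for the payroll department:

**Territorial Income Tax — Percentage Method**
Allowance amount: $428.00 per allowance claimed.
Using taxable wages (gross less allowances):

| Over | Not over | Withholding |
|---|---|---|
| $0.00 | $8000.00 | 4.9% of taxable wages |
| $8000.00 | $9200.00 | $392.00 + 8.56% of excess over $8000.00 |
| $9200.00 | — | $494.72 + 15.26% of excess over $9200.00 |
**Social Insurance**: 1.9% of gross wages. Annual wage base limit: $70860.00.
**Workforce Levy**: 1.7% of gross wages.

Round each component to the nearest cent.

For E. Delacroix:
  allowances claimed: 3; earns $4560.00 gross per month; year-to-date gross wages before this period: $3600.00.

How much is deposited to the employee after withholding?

$4235.32

Territorial Income Tax: taxable = $4560.00 − 3×$428.00 = $3276.00
  4.9% × $3276.00 = $160.52
Social Insurance: 1.9% × $4560.00 = $86.64
Workforce Levy: 1.7% × $4560.00 = $77.52
Total withheld: $160.52 + $86.64 + $77.52 = $324.68
Net pay: $4560.00 − $324.68 = $4235.32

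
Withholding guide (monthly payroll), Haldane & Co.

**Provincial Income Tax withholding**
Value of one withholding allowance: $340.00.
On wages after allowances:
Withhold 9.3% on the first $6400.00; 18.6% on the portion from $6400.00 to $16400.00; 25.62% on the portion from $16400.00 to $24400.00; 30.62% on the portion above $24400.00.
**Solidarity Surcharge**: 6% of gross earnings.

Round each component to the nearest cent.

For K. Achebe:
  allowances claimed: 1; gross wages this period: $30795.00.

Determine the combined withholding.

$8206.54

Provincial Income Tax: taxable = $30795.00 − 1×$340.00 = $30455.00
  $4504.80 + 30.62% × ($30455.00 − $24400.00) = $4504.80 + 30.62% × $6055.00 = $6358.84
Solidarity Surcharge: 6% × $30795.00 = $1847.70
Total: $6358.84 + $1847.70 = $8206.54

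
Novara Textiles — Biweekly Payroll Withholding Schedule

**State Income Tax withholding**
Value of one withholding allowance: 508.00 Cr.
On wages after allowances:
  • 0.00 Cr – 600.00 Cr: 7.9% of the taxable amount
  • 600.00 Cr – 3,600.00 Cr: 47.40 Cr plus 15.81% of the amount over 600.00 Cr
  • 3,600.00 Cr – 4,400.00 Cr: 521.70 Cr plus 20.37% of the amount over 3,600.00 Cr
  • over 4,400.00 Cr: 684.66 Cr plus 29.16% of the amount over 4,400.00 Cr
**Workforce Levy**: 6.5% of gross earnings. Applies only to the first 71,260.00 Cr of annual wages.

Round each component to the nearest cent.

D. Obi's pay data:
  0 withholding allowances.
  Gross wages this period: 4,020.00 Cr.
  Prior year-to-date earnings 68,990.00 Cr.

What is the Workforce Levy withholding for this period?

147.55 Cr

Workforce Levy: cap 71,260.00 Cr − YTD 68,990.00 Cr = 2,270.00 Cr subject; 6.5% × 2,270.00 Cr = 147.55 Cr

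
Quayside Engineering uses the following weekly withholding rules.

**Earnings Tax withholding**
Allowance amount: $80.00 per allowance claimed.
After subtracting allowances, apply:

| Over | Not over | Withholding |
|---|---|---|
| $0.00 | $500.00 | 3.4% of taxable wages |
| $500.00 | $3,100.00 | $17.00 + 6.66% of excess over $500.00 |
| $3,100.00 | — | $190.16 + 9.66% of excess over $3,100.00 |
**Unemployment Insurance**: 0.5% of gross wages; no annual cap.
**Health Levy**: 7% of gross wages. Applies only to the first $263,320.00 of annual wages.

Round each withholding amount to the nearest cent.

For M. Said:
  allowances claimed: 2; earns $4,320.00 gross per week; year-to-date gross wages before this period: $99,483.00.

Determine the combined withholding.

$616.56

Earnings Tax: taxable = $4,320.00 − 2×$80.00 = $4,160.00
  $190.16 + 9.66% × ($4,160.00 − $3,100.00) = $190.16 + 9.66% × $1,060.00 = $292.56
Unemployment Insurance: 0.5% × $4,320.00 = $21.60
Health Levy: 7% × $4,320.00 = $302.40
Total: $292.56 + $21.60 + $302.40 = $616.56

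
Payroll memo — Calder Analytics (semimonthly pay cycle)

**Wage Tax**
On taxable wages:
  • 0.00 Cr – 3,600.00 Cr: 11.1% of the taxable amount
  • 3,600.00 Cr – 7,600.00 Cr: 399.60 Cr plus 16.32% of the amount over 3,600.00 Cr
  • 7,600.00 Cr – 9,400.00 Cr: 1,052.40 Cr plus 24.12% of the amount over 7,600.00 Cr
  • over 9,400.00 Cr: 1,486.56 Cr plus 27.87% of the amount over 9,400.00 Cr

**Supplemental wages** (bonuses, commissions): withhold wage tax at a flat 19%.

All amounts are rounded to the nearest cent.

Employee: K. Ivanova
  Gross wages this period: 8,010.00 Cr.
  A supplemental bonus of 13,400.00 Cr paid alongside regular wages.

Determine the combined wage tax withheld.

Wage Tax: taxable = 8,010.00 Cr
  1,052.40 Cr + 24.12% × (8,010.00 Cr − 7,600.00 Cr) = 1,052.40 Cr + 24.12% × 410.00 Cr = 1,151.29 Cr
Supplemental (19% flat on bonus): 19% × 13,400.00 Cr = 2,546.00 Cr
Total wage tax: 1,151.29 Cr + 2,546.00 Cr = 3,697.29 Cr

3,697.29 Cr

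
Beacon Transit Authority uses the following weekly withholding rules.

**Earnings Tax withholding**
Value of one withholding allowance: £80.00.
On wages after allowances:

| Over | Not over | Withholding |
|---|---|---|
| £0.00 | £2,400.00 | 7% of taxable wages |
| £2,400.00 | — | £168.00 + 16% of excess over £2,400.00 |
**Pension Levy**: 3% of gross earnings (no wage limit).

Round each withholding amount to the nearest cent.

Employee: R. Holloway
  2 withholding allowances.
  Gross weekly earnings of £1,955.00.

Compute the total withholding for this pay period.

£184.30

Earnings Tax: taxable = £1,955.00 − 2×£80.00 = £1,795.00
  7% × £1,795.00 = £125.65
Pension Levy: 3% × £1,955.00 = £58.65
Total: £125.65 + £58.65 = £184.30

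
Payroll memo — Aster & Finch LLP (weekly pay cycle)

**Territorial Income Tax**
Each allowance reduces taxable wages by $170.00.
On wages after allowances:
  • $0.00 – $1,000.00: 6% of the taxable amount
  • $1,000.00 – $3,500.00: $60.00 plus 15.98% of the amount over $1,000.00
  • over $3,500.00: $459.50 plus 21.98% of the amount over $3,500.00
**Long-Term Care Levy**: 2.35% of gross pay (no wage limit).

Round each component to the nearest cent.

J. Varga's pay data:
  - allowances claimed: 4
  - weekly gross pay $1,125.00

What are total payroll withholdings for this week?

$53.14

Territorial Income Tax: taxable = $1,125.00 − 4×$170.00 = $445.00
  6% × $445.00 = $26.70
Long-Term Care Levy: 2.35% × $1,125.00 = $26.44
Total: $26.70 + $26.44 = $53.14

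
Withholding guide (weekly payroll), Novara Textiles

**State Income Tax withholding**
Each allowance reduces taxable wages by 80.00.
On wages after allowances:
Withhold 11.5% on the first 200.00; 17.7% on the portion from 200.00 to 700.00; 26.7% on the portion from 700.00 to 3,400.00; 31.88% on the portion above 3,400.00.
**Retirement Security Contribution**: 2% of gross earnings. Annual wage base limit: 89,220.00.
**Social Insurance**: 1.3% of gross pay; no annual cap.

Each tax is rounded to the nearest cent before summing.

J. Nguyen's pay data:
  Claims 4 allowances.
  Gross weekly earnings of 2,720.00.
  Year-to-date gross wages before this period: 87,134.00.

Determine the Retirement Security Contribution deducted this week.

41.72

Retirement Security Contribution: cap 89,220.00 − YTD 87,134.00 = 2,086.00 subject; 2% × 2,086.00 = 41.72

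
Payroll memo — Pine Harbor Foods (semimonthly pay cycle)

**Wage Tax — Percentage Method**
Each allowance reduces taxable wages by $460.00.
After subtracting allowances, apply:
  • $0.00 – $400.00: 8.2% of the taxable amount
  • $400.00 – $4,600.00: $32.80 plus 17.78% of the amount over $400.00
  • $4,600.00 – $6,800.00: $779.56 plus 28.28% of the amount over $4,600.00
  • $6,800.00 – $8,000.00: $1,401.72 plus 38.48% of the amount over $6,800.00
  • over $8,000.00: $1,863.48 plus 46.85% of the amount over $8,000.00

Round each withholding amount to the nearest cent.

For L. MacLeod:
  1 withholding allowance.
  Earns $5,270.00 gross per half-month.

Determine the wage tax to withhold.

Wage Tax: taxable = $5,270.00 − 1×$460.00 = $4,810.00
  $779.56 + 28.28% × ($4,810.00 − $4,600.00) = $779.56 + 28.28% × $210.00 = $838.95

$838.95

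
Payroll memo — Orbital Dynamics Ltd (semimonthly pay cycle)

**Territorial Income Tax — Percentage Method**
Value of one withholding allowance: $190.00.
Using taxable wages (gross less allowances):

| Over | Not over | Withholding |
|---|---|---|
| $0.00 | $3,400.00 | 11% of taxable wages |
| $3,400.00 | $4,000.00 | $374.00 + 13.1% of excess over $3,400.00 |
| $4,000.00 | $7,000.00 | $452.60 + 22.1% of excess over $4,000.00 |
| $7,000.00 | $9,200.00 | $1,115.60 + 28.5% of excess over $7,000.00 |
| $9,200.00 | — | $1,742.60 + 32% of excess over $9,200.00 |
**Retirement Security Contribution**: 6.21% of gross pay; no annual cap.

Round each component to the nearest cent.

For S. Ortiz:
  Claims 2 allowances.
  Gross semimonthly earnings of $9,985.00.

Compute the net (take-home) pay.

$7,492.73

Territorial Income Tax: taxable = $9,985.00 − 2×$190.00 = $9,605.00
  $1,742.60 + 32% × ($9,605.00 − $9,200.00) = $1,742.60 + 32% × $405.00 = $1,872.20
Retirement Security Contribution: 6.21% × $9,985.00 = $620.07
Total withheld: $1,872.20 + $620.07 = $2,492.27
Net pay: $9,985.00 − $2,492.27 = $7,492.73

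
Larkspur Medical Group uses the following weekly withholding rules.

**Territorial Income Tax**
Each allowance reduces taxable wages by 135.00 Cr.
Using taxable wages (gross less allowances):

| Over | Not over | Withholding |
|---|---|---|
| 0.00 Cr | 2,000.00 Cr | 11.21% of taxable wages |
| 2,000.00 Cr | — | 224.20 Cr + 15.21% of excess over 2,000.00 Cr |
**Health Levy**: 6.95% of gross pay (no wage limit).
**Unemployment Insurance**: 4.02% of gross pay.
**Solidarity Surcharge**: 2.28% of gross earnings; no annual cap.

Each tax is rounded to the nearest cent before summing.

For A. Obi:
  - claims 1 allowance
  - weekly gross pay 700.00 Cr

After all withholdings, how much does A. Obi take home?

Territorial Income Tax: taxable = 700.00 Cr − 1×135.00 Cr = 565.00 Cr
  11.21% × 565.00 Cr = 63.34 Cr
Health Levy: 6.95% × 700.00 Cr = 48.65 Cr
Unemployment Insurance: 4.02% × 700.00 Cr = 28.14 Cr
Solidarity Surcharge: 2.28% × 700.00 Cr = 15.96 Cr
Total withheld: 63.34 Cr + 48.65 Cr + 28.14 Cr + 15.96 Cr = 156.09 Cr
Net pay: 700.00 Cr − 156.09 Cr = 543.91 Cr

543.91 Cr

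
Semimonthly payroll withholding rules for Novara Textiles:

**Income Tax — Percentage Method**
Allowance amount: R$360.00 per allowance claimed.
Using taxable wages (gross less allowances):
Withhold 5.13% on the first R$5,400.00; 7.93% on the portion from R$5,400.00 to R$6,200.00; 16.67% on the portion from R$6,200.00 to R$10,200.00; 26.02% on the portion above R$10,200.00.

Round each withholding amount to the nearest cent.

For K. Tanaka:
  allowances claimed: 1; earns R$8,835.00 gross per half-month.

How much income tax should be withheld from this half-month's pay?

Income Tax: taxable = R$8,835.00 − 1×R$360.00 = R$8,475.00
  R$340.46 + 16.67% × (R$8,475.00 − R$6,200.00) = R$340.46 + 16.67% × R$2,275.00 = R$719.70

R$719.70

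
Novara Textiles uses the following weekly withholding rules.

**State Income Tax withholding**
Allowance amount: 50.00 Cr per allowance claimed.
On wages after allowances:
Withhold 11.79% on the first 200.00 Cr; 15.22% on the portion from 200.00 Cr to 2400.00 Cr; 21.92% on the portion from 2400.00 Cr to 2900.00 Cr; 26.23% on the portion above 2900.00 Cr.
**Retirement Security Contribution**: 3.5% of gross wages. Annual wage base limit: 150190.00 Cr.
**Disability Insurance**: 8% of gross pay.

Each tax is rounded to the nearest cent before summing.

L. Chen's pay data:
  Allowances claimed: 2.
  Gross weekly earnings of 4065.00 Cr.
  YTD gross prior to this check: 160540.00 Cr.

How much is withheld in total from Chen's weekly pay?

1072.57 Cr

State Income Tax: taxable = 4065.00 Cr − 2×50.00 Cr = 3965.00 Cr
  468.02 Cr + 26.23% × (3965.00 Cr − 2900.00 Cr) = 468.02 Cr + 26.23% × 1065.00 Cr = 747.37 Cr
Retirement Security Contribution: YTD 160540.00 Cr ≥ cap 150190.00 Cr → 0.00 Cr
Disability Insurance: 8% × 4065.00 Cr = 325.20 Cr
Total: 747.37 Cr + 0.00 Cr + 325.20 Cr = 1072.57 Cr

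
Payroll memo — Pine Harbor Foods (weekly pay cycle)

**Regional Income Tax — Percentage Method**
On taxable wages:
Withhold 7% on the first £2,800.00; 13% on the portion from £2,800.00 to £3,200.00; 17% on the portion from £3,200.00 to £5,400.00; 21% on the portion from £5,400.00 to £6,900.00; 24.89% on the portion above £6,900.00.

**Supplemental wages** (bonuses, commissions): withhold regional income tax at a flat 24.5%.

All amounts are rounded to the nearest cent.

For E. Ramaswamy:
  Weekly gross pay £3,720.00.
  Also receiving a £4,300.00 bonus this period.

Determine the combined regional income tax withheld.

£1,389.90

Regional Income Tax: taxable = £3,720.00
  £248.00 + 17% × (£3,720.00 − £3,200.00) = £248.00 + 17% × £520.00 = £336.40
Supplemental (24.5% flat on bonus): 24.5% × £4,300.00 = £1,053.50
Total regional income tax: £336.40 + £1,053.50 = £1,389.90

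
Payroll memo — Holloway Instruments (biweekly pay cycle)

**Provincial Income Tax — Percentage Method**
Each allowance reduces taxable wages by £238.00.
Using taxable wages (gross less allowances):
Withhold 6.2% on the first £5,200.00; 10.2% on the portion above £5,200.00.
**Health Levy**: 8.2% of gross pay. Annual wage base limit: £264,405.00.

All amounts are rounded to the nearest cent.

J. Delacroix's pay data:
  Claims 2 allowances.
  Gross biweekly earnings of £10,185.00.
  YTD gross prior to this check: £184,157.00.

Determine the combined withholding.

£1,617.49

Provincial Income Tax: taxable = £10,185.00 − 2×£238.00 = £9,709.00
  £322.40 + 10.2% × (£9,709.00 − £5,200.00) = £322.40 + 10.2% × £4,509.00 = £782.32
Health Levy: 8.2% × £10,185.00 = £835.17
Total: £782.32 + £835.17 = £1,617.49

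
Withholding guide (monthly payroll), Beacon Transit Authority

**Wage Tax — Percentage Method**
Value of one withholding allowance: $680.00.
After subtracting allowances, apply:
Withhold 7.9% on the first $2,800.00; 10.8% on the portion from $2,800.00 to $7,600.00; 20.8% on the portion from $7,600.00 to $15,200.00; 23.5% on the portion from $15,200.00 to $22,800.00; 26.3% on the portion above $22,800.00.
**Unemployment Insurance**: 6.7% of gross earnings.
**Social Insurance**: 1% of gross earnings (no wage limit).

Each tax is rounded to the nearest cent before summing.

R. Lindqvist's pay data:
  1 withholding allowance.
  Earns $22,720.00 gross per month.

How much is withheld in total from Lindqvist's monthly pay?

$5,677.24

Wage Tax: taxable = $22,720.00 − 1×$680.00 = $22,040.00
  $2,320.40 + 23.5% × ($22,040.00 − $15,200.00) = $2,320.40 + 23.5% × $6,840.00 = $3,927.80
Unemployment Insurance: 6.7% × $22,720.00 = $1,522.24
Social Insurance: 1% × $22,720.00 = $227.20
Total: $3,927.80 + $1,522.24 + $227.20 = $5,677.24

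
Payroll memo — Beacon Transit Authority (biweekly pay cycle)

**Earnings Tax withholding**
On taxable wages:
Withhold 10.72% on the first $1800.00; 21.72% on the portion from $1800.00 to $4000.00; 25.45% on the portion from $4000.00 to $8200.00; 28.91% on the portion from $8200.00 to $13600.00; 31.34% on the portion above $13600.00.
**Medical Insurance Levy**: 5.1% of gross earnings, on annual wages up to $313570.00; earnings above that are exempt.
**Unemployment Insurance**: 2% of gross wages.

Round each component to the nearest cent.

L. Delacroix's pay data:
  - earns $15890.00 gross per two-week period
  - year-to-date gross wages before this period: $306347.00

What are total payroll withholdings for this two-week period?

Earnings Tax: taxable = $15890.00
  $3300.84 + 31.34% × ($15890.00 − $13600.00) = $3300.84 + 31.34% × $2290.00 = $4018.53
Medical Insurance Levy: cap $313570.00 − YTD $306347.00 = $7223.00 subject; 5.1% × $7223.00 = $368.37
Unemployment Insurance: 2% × $15890.00 = $317.80
Total: $4018.53 + $368.37 + $317.80 = $4704.70

$4704.70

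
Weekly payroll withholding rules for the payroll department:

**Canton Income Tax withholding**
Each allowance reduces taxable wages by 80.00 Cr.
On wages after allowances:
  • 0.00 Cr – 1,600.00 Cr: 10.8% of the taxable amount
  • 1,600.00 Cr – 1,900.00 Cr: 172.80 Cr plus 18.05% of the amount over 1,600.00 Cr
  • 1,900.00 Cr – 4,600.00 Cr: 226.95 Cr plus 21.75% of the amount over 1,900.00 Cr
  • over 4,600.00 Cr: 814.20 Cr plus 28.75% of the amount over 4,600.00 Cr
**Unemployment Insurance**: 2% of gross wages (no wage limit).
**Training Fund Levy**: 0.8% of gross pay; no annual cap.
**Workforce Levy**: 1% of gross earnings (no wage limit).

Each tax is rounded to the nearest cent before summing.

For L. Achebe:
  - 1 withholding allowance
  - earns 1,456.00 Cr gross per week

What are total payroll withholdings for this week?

Canton Income Tax: taxable = 1,456.00 Cr − 1×80.00 Cr = 1,376.00 Cr
  10.8% × 1,376.00 Cr = 148.61 Cr
Unemployment Insurance: 2% × 1,456.00 Cr = 29.12 Cr
Training Fund Levy: 0.8% × 1,456.00 Cr = 11.65 Cr
Workforce Levy: 1% × 1,456.00 Cr = 14.56 Cr
Total: 148.61 Cr + 29.12 Cr + 11.65 Cr + 14.56 Cr = 203.94 Cr

203.94 Cr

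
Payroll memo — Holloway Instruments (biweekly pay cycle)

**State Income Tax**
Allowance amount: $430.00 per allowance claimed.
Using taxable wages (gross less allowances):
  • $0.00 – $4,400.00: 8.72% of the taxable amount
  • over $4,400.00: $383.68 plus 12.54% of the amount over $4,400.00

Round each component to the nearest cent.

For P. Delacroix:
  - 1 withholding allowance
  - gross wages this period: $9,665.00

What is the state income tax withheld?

State Income Tax: taxable = $9,665.00 − 1×$430.00 = $9,235.00
  $383.68 + 12.54% × ($9,235.00 − $4,400.00) = $383.68 + 12.54% × $4,835.00 = $989.99

$989.99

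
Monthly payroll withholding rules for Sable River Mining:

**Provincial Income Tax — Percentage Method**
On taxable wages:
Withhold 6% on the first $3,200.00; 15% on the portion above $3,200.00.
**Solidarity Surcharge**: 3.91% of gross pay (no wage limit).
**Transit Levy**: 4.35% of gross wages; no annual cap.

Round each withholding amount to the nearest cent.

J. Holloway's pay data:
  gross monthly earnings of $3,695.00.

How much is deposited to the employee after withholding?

$3,123.55

Provincial Income Tax: taxable = $3,695.00
  $192.00 + 15% × ($3,695.00 − $3,200.00) = $192.00 + 15% × $495.00 = $266.25
Solidarity Surcharge: 3.91% × $3,695.00 = $144.47
Transit Levy: 4.35% × $3,695.00 = $160.73
Total withheld: $266.25 + $144.47 + $160.73 = $571.45
Net pay: $3,695.00 − $571.45 = $3,123.55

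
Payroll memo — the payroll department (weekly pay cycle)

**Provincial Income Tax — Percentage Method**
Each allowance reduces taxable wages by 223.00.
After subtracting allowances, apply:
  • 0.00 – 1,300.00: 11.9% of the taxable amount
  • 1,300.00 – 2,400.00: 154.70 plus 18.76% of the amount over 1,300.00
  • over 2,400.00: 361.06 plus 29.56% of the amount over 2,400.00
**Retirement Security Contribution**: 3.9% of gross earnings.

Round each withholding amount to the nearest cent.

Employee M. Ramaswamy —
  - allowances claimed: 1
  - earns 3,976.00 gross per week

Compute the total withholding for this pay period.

916.07

Provincial Income Tax: taxable = 3,976.00 − 1×223.00 = 3,753.00
  361.06 + 29.56% × (3,753.00 − 2,400.00) = 361.06 + 29.56% × 1,353.00 = 761.01
Retirement Security Contribution: 3.9% × 3,976.00 = 155.06
Total: 761.01 + 155.06 = 916.07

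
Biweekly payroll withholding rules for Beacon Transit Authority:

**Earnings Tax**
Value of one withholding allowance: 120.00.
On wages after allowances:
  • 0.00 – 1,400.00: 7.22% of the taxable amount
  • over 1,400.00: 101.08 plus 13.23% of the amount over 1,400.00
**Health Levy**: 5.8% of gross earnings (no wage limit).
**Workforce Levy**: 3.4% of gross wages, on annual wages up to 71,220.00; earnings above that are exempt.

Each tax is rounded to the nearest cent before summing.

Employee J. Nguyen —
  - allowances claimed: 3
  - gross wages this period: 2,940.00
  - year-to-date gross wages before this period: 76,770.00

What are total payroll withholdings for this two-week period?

Earnings Tax: taxable = 2,940.00 − 3×120.00 = 2,580.00
  101.08 + 13.23% × (2,580.00 − 1,400.00) = 101.08 + 13.23% × 1,180.00 = 257.19
Health Levy: 5.8% × 2,940.00 = 170.52
Workforce Levy: YTD 76,770.00 ≥ cap 71,220.00 → 0.00
Total: 257.19 + 170.52 + 0.00 = 427.71

427.71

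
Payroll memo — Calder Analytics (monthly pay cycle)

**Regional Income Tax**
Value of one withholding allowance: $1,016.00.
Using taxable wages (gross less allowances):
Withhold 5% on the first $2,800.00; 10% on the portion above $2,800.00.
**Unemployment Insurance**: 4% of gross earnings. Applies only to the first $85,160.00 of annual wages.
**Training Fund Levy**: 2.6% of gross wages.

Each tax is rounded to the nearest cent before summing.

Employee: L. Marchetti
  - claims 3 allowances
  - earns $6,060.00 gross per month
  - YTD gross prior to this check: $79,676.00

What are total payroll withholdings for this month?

$538.12

Regional Income Tax: taxable = $6,060.00 − 3×$1,016.00 = $3,012.00
  $140.00 + 10% × ($3,012.00 − $2,800.00) = $140.00 + 10% × $212.00 = $161.20
Unemployment Insurance: cap $85,160.00 − YTD $79,676.00 = $5,484.00 subject; 4% × $5,484.00 = $219.36
Training Fund Levy: 2.6% × $6,060.00 = $157.56
Total: $161.20 + $219.36 + $157.56 = $538.12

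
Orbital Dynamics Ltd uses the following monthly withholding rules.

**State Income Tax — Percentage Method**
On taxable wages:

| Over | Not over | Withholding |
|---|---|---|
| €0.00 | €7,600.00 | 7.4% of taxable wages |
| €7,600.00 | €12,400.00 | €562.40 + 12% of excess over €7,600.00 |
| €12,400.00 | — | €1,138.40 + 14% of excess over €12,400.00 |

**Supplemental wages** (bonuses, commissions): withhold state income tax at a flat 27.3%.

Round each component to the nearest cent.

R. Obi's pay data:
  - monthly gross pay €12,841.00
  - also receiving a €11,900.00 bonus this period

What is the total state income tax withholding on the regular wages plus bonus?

State Income Tax: taxable = €12,841.00
  €1,138.40 + 14% × (€12,841.00 − €12,400.00) = €1,138.40 + 14% × €441.00 = €1,200.14
Supplemental (27.3% flat on bonus): 27.3% × €11,900.00 = €3,248.70
Total state income tax: €1,200.14 + €3,248.70 = €4,448.84

€4,448.84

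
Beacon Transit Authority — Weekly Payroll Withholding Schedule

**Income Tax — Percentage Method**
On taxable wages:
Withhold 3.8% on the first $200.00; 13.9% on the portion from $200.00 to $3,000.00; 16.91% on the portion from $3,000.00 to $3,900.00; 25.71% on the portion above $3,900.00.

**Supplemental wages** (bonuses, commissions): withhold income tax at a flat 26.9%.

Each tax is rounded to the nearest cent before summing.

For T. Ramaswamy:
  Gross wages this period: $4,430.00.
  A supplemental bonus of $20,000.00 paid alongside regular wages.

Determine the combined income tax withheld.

$6,065.25

Income Tax: taxable = $4,430.00
  $548.99 + 25.71% × ($4,430.00 − $3,900.00) = $548.99 + 25.71% × $530.00 = $685.25
Supplemental (26.9% flat on bonus): 26.9% × $20,000.00 = $5,380.00
Total income tax: $685.25 + $5,380.00 = $6,065.25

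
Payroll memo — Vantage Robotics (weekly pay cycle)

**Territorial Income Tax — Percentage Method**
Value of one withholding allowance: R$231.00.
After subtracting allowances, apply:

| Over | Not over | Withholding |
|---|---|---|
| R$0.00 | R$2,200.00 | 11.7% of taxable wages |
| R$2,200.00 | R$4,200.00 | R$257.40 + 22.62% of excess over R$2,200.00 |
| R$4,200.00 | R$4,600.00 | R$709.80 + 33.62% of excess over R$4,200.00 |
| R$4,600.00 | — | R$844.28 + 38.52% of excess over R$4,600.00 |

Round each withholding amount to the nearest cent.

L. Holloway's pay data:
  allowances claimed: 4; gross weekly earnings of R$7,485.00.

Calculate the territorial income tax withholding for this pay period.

R$1,599.66

Territorial Income Tax: taxable = R$7,485.00 − 4×R$231.00 = R$6,561.00
  R$844.28 + 38.52% × (R$6,561.00 − R$4,600.00) = R$844.28 + 38.52% × R$1,961.00 = R$1,599.66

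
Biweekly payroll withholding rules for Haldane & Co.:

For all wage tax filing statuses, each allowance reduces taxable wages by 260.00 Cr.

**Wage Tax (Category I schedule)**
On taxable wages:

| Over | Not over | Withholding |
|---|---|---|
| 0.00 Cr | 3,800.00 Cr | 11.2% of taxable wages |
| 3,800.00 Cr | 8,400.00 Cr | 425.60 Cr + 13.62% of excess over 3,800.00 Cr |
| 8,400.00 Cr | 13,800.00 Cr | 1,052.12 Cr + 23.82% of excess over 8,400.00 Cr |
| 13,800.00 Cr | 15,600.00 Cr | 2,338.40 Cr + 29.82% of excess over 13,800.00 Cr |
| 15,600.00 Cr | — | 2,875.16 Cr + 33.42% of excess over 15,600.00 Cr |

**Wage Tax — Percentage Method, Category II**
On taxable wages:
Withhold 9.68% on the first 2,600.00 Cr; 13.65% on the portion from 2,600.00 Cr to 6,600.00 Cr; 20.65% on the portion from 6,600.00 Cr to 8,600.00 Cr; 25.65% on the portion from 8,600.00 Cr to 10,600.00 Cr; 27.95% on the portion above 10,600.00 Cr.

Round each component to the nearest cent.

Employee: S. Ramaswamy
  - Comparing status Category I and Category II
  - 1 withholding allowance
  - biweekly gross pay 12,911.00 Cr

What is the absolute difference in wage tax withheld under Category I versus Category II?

232.22 Cr

Wage Tax (Category I): taxable = 12,911.00 Cr − 1×260.00 Cr = 12,651.00 Cr
  1,052.12 Cr + 23.82% × (12,651.00 Cr − 8,400.00 Cr) = 1,052.12 Cr + 23.82% × 4,251.00 Cr = 2,064.71 Cr
Wage Tax (Category II): taxable = 12,911.00 Cr − 1×260.00 Cr = 12,651.00 Cr
  1,723.68 Cr + 27.95% × (12,651.00 Cr − 10,600.00 Cr) = 1,723.68 Cr + 27.95% × 2,051.00 Cr = 2,296.93 Cr
Difference: |2,064.71 Cr − 2,296.93 Cr| = 232.22 Cr (higher under Category II)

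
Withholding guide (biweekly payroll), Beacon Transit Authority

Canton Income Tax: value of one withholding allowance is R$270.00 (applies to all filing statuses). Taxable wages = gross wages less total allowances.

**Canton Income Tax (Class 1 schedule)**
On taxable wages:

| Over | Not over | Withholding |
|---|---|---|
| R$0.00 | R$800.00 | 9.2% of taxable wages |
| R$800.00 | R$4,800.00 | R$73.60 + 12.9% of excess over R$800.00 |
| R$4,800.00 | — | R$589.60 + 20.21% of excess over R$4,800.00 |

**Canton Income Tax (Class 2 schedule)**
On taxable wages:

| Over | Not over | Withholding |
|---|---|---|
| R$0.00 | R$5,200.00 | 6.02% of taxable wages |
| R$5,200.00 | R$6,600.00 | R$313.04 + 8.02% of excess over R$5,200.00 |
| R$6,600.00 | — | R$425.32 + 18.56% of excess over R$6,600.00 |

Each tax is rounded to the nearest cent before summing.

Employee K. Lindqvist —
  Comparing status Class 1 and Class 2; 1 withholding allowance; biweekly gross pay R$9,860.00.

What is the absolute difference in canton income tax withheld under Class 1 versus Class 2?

R$577.40

Canton Income Tax (Class 1): taxable = R$9,860.00 − 1×R$270.00 = R$9,590.00
  R$589.60 + 20.21% × (R$9,590.00 − R$4,800.00) = R$589.60 + 20.21% × R$4,790.00 = R$1,557.66
Canton Income Tax (Class 2): taxable = R$9,860.00 − 1×R$270.00 = R$9,590.00
  R$425.32 + 18.56% × (R$9,590.00 − R$6,600.00) = R$425.32 + 18.56% × R$2,990.00 = R$980.26
Difference: |R$1,557.66 − R$980.26| = R$577.40 (higher under Class 1)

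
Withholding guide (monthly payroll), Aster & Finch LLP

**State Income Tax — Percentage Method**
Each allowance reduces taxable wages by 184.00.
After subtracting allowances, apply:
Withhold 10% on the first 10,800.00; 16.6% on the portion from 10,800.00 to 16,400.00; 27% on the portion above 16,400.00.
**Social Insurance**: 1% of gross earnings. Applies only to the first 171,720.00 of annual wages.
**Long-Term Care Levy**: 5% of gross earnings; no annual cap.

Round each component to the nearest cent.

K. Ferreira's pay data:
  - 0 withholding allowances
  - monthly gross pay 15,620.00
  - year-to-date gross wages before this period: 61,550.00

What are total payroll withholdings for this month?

2,817.32

State Income Tax: taxable = 15,620.00
  1,080.00 + 16.6% × (15,620.00 − 10,800.00) = 1,080.00 + 16.6% × 4,820.00 = 1,880.12
Social Insurance: 1% × 15,620.00 = 156.20
Long-Term Care Levy: 5% × 15,620.00 = 781.00
Total: 1,880.12 + 156.20 + 781.00 = 2,817.32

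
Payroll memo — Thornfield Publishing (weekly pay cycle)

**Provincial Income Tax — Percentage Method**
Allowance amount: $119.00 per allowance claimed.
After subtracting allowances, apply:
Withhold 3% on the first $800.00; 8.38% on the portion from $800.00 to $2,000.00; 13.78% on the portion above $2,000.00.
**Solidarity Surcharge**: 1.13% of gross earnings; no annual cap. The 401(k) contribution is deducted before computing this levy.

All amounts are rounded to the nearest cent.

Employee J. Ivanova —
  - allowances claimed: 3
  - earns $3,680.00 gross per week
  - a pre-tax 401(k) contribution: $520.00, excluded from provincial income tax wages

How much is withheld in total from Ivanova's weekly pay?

$270.92

Provincial Income Tax: taxable = $3,680.00 − $520.00 − 3×$119.00 = $2,803.00
  $124.56 + 13.78% × ($2,803.00 − $2,000.00) = $124.56 + 13.78% × $803.00 = $235.21
Solidarity Surcharge: 1.13% × $3,160.00 = $35.71
Total: $235.21 + $35.71 = $270.92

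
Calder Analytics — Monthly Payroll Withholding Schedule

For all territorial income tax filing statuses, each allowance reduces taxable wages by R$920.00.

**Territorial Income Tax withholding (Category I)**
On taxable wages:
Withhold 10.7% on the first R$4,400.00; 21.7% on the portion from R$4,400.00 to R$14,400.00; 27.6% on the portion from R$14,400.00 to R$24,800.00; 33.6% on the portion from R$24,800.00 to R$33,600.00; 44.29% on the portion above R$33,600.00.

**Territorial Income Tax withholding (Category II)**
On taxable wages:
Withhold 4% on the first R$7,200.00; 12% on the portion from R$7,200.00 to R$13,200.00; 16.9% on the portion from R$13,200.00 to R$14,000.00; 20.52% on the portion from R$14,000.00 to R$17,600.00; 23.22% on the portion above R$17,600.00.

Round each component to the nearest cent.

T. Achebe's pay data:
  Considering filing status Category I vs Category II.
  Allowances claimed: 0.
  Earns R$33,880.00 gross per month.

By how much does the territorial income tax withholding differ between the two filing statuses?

R$2,929.87

Territorial Income Tax (Category I): taxable = R$33,880.00
  R$8,468.00 + 44.29% × (R$33,880.00 − R$33,600.00) = R$8,468.00 + 44.29% × R$280.00 = R$8,592.01
Territorial Income Tax (Category II): taxable = R$33,880.00
  R$1,881.92 + 23.22% × (R$33,880.00 − R$17,600.00) = R$1,881.92 + 23.22% × R$16,280.00 = R$5,662.14
Difference: |R$8,592.01 − R$5,662.14| = R$2,929.87 (higher under Category I)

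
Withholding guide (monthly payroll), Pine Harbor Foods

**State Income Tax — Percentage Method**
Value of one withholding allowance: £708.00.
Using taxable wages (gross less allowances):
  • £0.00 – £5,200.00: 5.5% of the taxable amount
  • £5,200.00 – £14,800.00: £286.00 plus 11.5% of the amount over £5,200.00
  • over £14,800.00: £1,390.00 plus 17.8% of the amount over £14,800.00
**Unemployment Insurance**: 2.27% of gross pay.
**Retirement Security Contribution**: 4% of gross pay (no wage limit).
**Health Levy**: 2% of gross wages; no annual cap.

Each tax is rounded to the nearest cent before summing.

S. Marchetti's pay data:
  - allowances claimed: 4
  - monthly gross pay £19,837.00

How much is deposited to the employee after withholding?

State Income Tax: taxable = £19,837.00 − 4×£708.00 = £17,005.00
  £1,390.00 + 17.8% × (£17,005.00 − £14,800.00) = £1,390.00 + 17.8% × £2,205.00 = £1,782.49
Unemployment Insurance: 2.27% × £19,837.00 = £450.30
Retirement Security Contribution: 4% × £19,837.00 = £793.48
Health Levy: 2% × £19,837.00 = £396.74
Total withheld: £1,782.49 + £450.30 + £793.48 + £396.74 = £3,423.01
Net pay: £19,837.00 − £3,423.01 = £16,413.99

£16,413.99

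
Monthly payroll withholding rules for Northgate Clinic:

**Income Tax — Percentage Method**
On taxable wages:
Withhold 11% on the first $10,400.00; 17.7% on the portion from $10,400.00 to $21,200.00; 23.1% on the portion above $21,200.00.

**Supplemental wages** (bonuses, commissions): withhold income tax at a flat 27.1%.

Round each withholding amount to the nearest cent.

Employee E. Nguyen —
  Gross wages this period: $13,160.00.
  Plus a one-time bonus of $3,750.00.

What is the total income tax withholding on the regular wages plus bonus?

Income Tax: taxable = $13,160.00
  $1,144.00 + 17.7% × ($13,160.00 − $10,400.00) = $1,144.00 + 17.7% × $2,760.00 = $1,632.52
Supplemental (27.1% flat on bonus): 27.1% × $3,750.00 = $1,016.25
Total income tax: $1,632.52 + $1,016.25 = $2,648.77

$2,648.77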